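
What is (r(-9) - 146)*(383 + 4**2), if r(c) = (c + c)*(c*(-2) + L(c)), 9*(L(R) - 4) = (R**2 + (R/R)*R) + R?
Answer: -266532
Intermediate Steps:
L(R) = 4 + R**2/9 + 2*R/9 (L(R) = 4 + ((R**2 + (R/R)*R) + R)/9 = 4 + ((R**2 + 1*R) + R)/9 = 4 + ((R**2 + R) + R)/9 = 4 + ((R + R**2) + R)/9 = 4 + (R**2 + 2*R)/9 = 4 + (R**2/9 + 2*R/9) = 4 + R**2/9 + 2*R/9)
r(c) = 2*c*(4 - 16*c/9 + c**2/9) (r(c) = (c + c)*(c*(-2) + (4 + c**2/9 + 2*c/9)) = (2*c)*(-2*c + (4 + c**2/9 + 2*c/9)) = (2*c)*(4 - 16*c/9 + c**2/9) = 2*c*(4 - 16*c/9 + c**2/9))
(r(-9) - 146)*(383 + 4**2) = ((2/9)*(-9)*(36 + (-9)**2 - 16*(-9)) - 146)*(383 + 4**2) = ((2/9)*(-9)*(36 + 81 + 144) - 146)*(383 + 16) = ((2/9)*(-9)*261 - 146)*399 = (-522 - 146)*399 = -668*399 = -266532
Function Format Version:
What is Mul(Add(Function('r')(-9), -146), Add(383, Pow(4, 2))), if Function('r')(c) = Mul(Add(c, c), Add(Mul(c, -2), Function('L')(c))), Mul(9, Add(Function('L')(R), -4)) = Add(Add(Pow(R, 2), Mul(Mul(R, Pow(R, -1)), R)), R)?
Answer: -266532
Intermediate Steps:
Function('L')(R) = Add(4, Mul(Rational(1, 9), Pow(R, 2)), Mul(Rational(2, 9), R)) (Function('L')(R) = Add(4, Mul(Rational(1, 9), Add(Add(Pow(R, 2), Mul(Mul(R, Pow(R, -1)), R)), R))) = Add(4, Mul(Rational(1, 9), Add(Add(Pow(R, 2), Mul(1, R)), R))) = Add(4, Mul(Rational(1, 9), Add(Add(Pow(R, 2), R), R))) = Add(4, Mul(Rational(1, 9), Add(Add(R, Pow(R, 2)), R))) = Add(4, Mul(Rational(1, 9), Add(Pow(R, 2), Mul(2, R)))) = Add(4, Add(Mul(Rational(1, 9), Pow(R, 2)), Mul(Rational(2, 9), R))) = Add(4, Mul(Rational(1, 9), Pow(R, 2)), Mul(Rational(2, 9), R)))
Function('r')(c) = Mul(2, c, Add(4, Mul(Rational(-16, 9), c), Mul(Rational(1, 9), Pow(c, 2)))) (Function('r')(c) = Mul(Add(c, c), Add(Mul(c, -2), Add(4, Mul(Rational(1, 9), Pow(c, 2)), Mul(Rational(2, 9), c)))) = Mul(Mul(2, c), Add(Mul(-2, c), Add(4, Mul(Rational(1, 9), Pow(c, 2)), Mul(Rational(2, 9), c)))) = Mul(Mul(2, c), Add(4, Mul(Rational(-16, 9), c), Mul(Rational(1, 9), Pow(c, 2)))) = Mul(2, c, Add(4, Mul(Rational(-16, 9), c), Mul(Rational(1, 9), Pow(c, 2)))))
Mul(Add(Function('r')(-9), -146), Add(383, Pow(4, 2))) = Mul(Add(Mul(Rational(2, 9), -9, Add(36, Pow(-9, 2), Mul(-16, -9))), -146), Add(383, Pow(4, 2))) = Mul(Add(Mul(Rational(2, 9), -9, Add(36, 81, 144)), -146), Add(383, 16)) = Mul(Add(Mul(Rational(2, 9), -9, 261), -146), 399) = Mul(Add(-522, -146), 399) = Mul(-668, 399) = -266532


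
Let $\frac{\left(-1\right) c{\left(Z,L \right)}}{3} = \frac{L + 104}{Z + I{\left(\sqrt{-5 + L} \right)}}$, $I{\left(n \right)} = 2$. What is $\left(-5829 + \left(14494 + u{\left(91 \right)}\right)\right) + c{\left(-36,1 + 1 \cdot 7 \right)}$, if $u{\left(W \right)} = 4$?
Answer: $\frac{147541}{17} \approx 8678.9$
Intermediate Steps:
$c{\left(Z,L \right)} = - \frac{3 \left(104 + L\right)}{2 + Z}$ ($c{\left(Z,L \right)} = - 3 \frac{L + 104}{Z + 2} = - 3 \frac{104 + L}{2 + Z} = - \frac{3 \left(104 + L\right)}{2 + Z}$)
$\left(-5829 + \left(14494 + u{\left(91 \right)}\right)\right) + c{\left(-36,1 + 1 \cdot 7 \right)} = \left(-5829 + \left(14494 + 4\right)\right) + \frac{3 \left(-104 - \left(1 + 1 \cdot 7\right)\right)}{2 - 36} = \left(-5829 + 14498\right) + \frac{3 \left(-104 - \left(1 + 7\right)\right)}{-34} = 8669 + 3 \left(- \frac{1}{34}\right) \left(-104 - 8\right) = 8669 + 3 \left(- \frac{1}{34}\right) \left(-112\right) = 8669 + \frac{168}{17} = \frac{147541}{17}$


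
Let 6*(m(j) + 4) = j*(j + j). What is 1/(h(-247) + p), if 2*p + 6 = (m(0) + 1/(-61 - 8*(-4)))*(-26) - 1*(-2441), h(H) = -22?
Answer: 58/72381 ≈ 0.00080132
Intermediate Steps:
m(j) = -4 + j**2/3 (m(j) = -4 + (j*(j + j))/6 = -4 + (j*(2*j))/6 = -4 + (2*j**2)/6 = -4 + j**2/3)
p = 73657/58 (p = -3 + (((-4 + (1/3)*0**2) + 1/(-61 - 8*(-4)))*(-26) - 1*(-2441))/2 = -3 + (((-4 + (1/3)*0) + 1/(-61 + 32))*(-26) + 2441)/2 = -3 + (((-4 + 0) + 1/(-29))*(-26) + 2441)/2 = -3 + ((-4 - 1/29)*(-26) + 2441)/2 = -3 + (-117/29*(-26) + 2441)/2 = -3 + (3042/29 + 2441)/2 = -3 + (1/2)*(73831/29) = -3 + 73831/58 = 73657/58 ≈ 1269.9)
1/(h(-247) + p) = 1/(-22 + 73657/58) = 1/(72381/58) = 58/72381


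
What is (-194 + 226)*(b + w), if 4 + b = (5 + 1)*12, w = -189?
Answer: -3872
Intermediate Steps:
b = 68 (b = -4 + (5 + 1)*12 = -4 + 6*12 = -4 + 72 = 68)
(-194 + 226)*(b + w) = (-194 + 226)*(68 - 189) = 32*(-121) = -3872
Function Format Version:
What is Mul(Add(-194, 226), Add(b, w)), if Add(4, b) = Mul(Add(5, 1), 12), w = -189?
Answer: -3872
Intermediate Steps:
b = 68 (b = Add(-4, Mul(Add(5, 1), 12)) = Add(-4, Mul(6, 12)) = Add(-4, 72) = 68)
Mul(Add(-194, 226), Add(b, w)) = Mul(Add(-194, 226), Add(68, -189)) = Mul(32, -121) = -3872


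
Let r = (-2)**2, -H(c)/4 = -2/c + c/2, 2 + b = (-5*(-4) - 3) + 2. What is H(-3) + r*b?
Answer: 214/3 ≈ 71.333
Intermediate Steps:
b = 17 (b = -2 + ((-5*(-4) - 3) + 2) = -2 + ((20 - 3) + 2) = -2 + (17 + 2) = -2 + 19 = 17)
H(c) = -2*c + 8/c (H(c) = -4*(-2/c + c/2) = -4*(c/2 - 2/c) = -2*c + 8/c)
r = 4
H(-3) + r*b = (-2*(-3) + 8/(-3)) + 4*17 = (6 + 8*(-1/3)) + 68 = (6 - 8/3) + 68 = 10/3 + 68 = 214/3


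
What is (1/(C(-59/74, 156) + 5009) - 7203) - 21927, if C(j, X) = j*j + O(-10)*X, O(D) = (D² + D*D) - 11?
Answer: -5502282644894/188887149 ≈ -29130.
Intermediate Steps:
O(D) = -11 + 2*D² (O(D) = (D² + D²) - 11 = 2*D² - 11 = -11 + 2*D²)
C(j, X) = j² + 189*X (C(j, X) = j*j + (-11 + 2*(-10)²)*X = j² + (-11 + 2*100)*X = j² + (-11 + 200)*X = j² + 189*X)
(1/(C(-59/74, 156) + 5009) - 7203) - 21927 = (1/(((-59/74)² + 189*156) + 5009) - 7203) - 21927 = (1/(((-59*1/74)² + 29484) + 5009) - 7203) - 21927 = (1/(((-59/74)² + 29484) + 5009) - 7203) - 21927 = (1/((3481/5476 + 29484) + 5009) - 7203) - 21927 = (1/(161457865/5476 + 5009) - 7203) - 21927 = (1/(188887149/5476) - 7203) - 21927 = (5476/188887149 - 7203) - 21927 = -1360554128771/188887149 - 21927 = -5502282644894/188887149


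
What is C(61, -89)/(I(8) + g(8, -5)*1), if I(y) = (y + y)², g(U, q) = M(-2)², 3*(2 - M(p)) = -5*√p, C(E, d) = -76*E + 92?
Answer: 20448*I/(5*(-229*I + 6*√2)) ≈ -17.834 + 0.66082*I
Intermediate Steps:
C(E, d) = 92 - 76*E
M(p) = 2 + 5*√p/3 (M(p) = 2 - (-5)*√p/3 = 2 + 5*√p/3)
g(U, q) = (2 + 5*I*√2/3)² (g(U, q) = (2 + 5*√(-2)/3)² = (2 + 5*(I*√2)/3)² = (2 + 5*I*√2/3)²)
I(y) = 4*y² (I(y) = (2*y)² = 4*y²)
C(61, -89)/(I(8) + g(8, -5)*1) = (92 - 76*61)/(4*8² + (-14/9 + 20*I*√2/3)*1) = (92 - 4636)/(4*64 + (-14/9 + 20*I*√2/3)) = -4544/(256 + (-14/9 + 20*I*√2/3)) = -4544/(2290/9 + 20*I*√2/3)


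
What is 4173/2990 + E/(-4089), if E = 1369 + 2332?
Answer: 461339/940470 ≈ 0.49054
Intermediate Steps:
E = 3701
4173/2990 + E/(-4089) = 4173/2990 + 3701/(-4089) = 4173*(1/2990) + 3701*(-1/4089) = 321/230 - 3701/4089 = 461339/940470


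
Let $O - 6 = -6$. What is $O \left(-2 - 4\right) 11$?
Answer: $0$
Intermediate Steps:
$O = 0$ ($O = 6 - 6 = 0$)
$O \left(-2 - 4\right) 11 = 0 \left(-2 - 4\right) 11 = 0 \left(-6\right) 11 = 0 \cdot 11 = 0$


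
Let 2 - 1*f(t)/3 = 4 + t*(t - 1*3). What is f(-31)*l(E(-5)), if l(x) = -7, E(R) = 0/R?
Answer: 22176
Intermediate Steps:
E(R) = 0
f(t) = -6 - 3*t*(-3 + t) (f(t) = 6 - 3*(4 + t*(t - 1*3)) = 6 - 3*(4 + t*(t - 3)) = 6 - 3*(4 + t*(-3 + t)) = 6 + (-12 - 3*t*(-3 + t)) = -6 - 3*t*(-3 + t))
f(-31)*l(E(-5)) = (-6 - 3*(-31)² + 9*(-31))*(-7) = (-6 - 3*961 - 279)*(-7) = (-6 - 2883 - 279)*(-7) = -3168*(-7) = 22176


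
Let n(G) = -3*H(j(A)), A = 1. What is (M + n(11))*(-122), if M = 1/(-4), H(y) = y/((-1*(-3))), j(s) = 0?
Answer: 61/2 ≈ 30.500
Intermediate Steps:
H(y) = y/3
M = -¼ ≈ -0.25000
n(G) = 0 (n(G) = -0 = -3*0 = 0)
(M + n(11))*(-122) = (-¼ + 0)*(-122) = -¼*(-122) = 61/2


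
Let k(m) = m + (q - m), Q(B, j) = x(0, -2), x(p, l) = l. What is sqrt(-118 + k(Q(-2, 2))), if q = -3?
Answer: 11*I ≈ 11.0*I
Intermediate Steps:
Q(B, j) = -2
k(m) = -3 (k(m) = m + (-3 - m) = -3)
sqrt(-118 + k(Q(-2, 2))) = sqrt(-118 - 3) = sqrt(-121) = 11*I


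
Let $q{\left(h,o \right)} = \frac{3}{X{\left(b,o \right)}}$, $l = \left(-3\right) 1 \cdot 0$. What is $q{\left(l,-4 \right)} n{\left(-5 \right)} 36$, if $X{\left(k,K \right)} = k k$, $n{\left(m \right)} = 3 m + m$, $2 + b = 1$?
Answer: $-2160$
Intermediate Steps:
$b = -1$ ($b = -2 + 1 = -1$)
$n{\left(m \right)} = 4 m$
$l = 0$ ($l = \left(-3\right) 0 = 0$)
$X{\left(k,K \right)} = k^{2}$
$q{\left(h,o \right)} = 3$ ($q{\left(h,o \right)} = \frac{3}{\left(-1\right)^{2}} = \frac{3}{1} = 3 \cdot 1 = 3$)
$q{\left(l,-4 \right)} n{\left(-5 \right)} 36 = 3 \cdot 4 \left(-5\right) 36 = 3 \left(-20\right) 36 = \left(-60\right) 36 = -2160$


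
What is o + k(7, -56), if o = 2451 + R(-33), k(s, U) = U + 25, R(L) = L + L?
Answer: 2354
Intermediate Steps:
R(L) = 2*L
k(s, U) = 25 + U
o = 2385 (o = 2451 + 2*(-33) = 2451 - 66 = 2385)
o + k(7, -56) = 2385 + (25 - 56) = 2385 - 31 = 2354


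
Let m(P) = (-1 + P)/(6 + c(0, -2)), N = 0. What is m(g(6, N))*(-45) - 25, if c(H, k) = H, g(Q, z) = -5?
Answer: 20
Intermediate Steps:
m(P) = -1/6 + P/6 (m(P) = (-1 + P)/(6 + 0) = (-1 + P)/6 = (-1 + P)*(1/6) = -1/6 + P/6)
m(g(6, N))*(-45) - 25 = (-1/6 + (1/6)*(-5))*(-45) - 25 = (-1/6 - 5/6)*(-45) - 25 = -1*(-45) - 25 = 45 - 25 = 20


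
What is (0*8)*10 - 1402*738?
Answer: -1034676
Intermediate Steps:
(0*8)*10 - 1402*738 = 0*10 - 1034676 = 0 - 1034676 = -1034676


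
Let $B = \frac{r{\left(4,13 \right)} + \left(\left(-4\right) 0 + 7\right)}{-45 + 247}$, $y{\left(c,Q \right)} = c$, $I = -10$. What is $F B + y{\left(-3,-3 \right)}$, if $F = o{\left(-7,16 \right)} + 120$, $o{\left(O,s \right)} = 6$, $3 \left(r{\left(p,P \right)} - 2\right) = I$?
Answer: $\frac{54}{101} \approx 0.53465$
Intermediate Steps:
$r{\left(p,P \right)} = - \frac{4}{3}$ ($r{\left(p,P \right)} = 2 + \frac{1}{3} \left(-10\right) = 2 - \frac{10}{3} = - \frac{4}{3}$)
$F = 126$ ($F = 6 + 120 = 126$)
$B = \frac{17}{606}$ ($B = \frac{- \frac{4}{3} + \left(\left(-4\right) 0 + 7\right)}{-45 + 247} = \frac{- \frac{4}{3} + \left(0 + 7\right)}{202} = \left(- \frac{4}{3} + 7\right) \frac{1}{202} = \frac{17}{3} \cdot \frac{1}{202} = \frac{17}{606} \approx 0.028053$)
$F B + y{\left(-3,-3 \right)} = 126 \cdot \frac{17}{606} - 3 = \frac{357}{101} - 3 = \frac{54}{101}$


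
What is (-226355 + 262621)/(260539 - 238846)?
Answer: 36266/21693 ≈ 1.6718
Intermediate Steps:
(-226355 + 262621)/(260539 - 238846) = 36266/21693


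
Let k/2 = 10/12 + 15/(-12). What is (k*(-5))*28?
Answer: 350/3 ≈ 116.67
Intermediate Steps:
k = -⅚ (k = 2*(10/12 + 15/(-12)) = 2*(10*(1/12) + 15*(-1/12)) = 2*(⅚ - 5/4) = 2*(-5/12) = -⅚ ≈ -0.83333)
(k*(-5))*28 = -⅚*(-5)*28 = (25/6)*28 = 350/3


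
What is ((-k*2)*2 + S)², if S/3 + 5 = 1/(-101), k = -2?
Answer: 504100/10201 ≈ 49.417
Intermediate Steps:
S = -1518/101 (S = -15 + 3/(-101) = -15 + 3*(-1/101) = -15 - 3/101 = -1518/101 ≈ -15.030)
((-k*2)*2 + S)² = ((-1*(-2)*2)*2 - 1518/101)² = ((2*2)*2 - 1518/101)² = (4*2 - 1518/101)² = (8 - 1518/101)² = (-710/101)² = 504100/10201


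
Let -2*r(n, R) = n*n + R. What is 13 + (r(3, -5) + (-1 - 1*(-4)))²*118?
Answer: 131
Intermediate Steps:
r(n, R) = -R/2 - n²/2 (r(n, R) = -(n*n + R)/2 = -(n² + R)/2 = -(R + n²)/2 = -R/2 - n²/2)
13 + (r(3, -5) + (-1 - 1*(-4)))²*118 = 13 + ((-½*(-5) - ½*3²) + (-1 - 1*(-4)))²*118 = 13 + ((5/2 - ½*9) + (-1 + 4))²*118 = 13 + ((5/2 - 9/2) + 3)²*118 = 13 + (-2 + 3)²*118 = 13 + 1²*118 = 13 + 1*118 = 13 + 118 = 131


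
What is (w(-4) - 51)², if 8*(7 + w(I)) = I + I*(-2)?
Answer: 13225/4 ≈ 3306.3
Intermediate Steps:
w(I) = -7 - I/8 (w(I) = -7 + (I + I*(-2))/8 = -7 + (I - 2*I)/8 = -7 + (-I)/8 = -7 - I/8)
(w(-4) - 51)² = ((-7 - ⅛*(-4)) - 51)² = ((-7 + ½) - 51)² = (-13/2 - 51)² = (-115/2)² = 13225/4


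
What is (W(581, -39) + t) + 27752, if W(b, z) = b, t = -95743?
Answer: -67410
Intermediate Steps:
(W(581, -39) + t) + 27752 = (581 - 95743) + 27752 = -95162 + 27752 = -67410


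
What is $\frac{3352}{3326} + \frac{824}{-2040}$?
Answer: $\frac{256091}{424065} \approx 0.6039$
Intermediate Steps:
$\frac{3352}{3326} + \frac{824}{-2040} = 3352 \cdot \frac{1}{3326} + 824 \left(- \frac{1}{2040}\right) = \frac{1676}{1663} - \frac{103}{255} = \frac{256091}{424065}$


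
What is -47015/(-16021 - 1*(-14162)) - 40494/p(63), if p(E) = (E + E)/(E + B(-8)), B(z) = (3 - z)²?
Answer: -2307548629/39039 ≈ -59109.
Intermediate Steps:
p(E) = 2*E/(121 + E) (p(E) = (E + E)/(E + (-3 - 8)²) = (2*E)/(E + (-11)²) = (2*E)/(E + 121) = (2*E)/(121 + E) = 2*E/(121 + E))
-47015/(-16021 - 1*(-14162)) - 40494/p(63) = -47015/(-16021 - 1*(-14162)) - 40494/(2*63/(121 + 63)) = -47015/(-16021 + 14162) - 40494/(2*63/184) = -47015/(-1859) - 40494/(2*63*(1/184)) = -47015*(-1/1859) - 40494/63/92 = 47015/1859 - 40494*92/63 = 47015/1859 - 1241816/21 = -2307548629/39039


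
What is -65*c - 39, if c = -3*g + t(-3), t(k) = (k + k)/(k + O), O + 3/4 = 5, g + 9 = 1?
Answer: -1287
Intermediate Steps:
g = -8 (g = -9 + 1 = -8)
O = 17/4 (O = -¾ + 5 = 17/4 ≈ 4.2500)
t(k) = 2*k/(17/4 + k) (t(k) = (k + k)/(k + 17/4) = (2*k)/(17/4 + k) = 2*k/(17/4 + k))
c = 96/5 (c = -3*(-8) + 8*(-3)/(17 + 4*(-3)) = 24 + 8*(-3)/(17 - 12) = 24 + 8*(-3)/5 = 24 + 8*(-3)*(⅕) = 24 - 24/5 = 96/5 ≈ 19.200)
-65*c - 39 = -65*96/5 - 39 = -1248 - 39 = -1287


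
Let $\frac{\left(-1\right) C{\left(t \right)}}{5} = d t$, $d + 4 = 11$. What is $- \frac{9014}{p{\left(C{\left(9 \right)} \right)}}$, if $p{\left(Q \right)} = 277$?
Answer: $- \frac{9014}{277} \approx -32.542$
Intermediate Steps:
$d = 7$ ($d = -4 + 11 = 7$)
$C{\left(t \right)} = - 35 t$ ($C{\left(t \right)} = - 5 \cdot 7 t = - 35 t$)
$- \frac{9014}{p{\left(C{\left(9 \right)} \right)}} = - \frac{9014}{277}$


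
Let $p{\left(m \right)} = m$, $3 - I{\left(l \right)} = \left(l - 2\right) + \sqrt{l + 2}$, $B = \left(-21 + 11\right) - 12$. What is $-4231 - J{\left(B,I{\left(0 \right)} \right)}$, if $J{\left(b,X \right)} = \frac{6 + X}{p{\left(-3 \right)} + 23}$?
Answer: $- \frac{84631}{20} + \frac{\sqrt{2}}{20} \approx -4231.5$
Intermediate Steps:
$B = -22$ ($B = -10 - 12 = -22$)
$I{\left(l \right)} = 5 - l - \sqrt{2 + l}$ ($I{\left(l \right)} = 3 - \left(\left(l - 2\right) + \sqrt{l + 2}\right) = 3 - \left(\left(-2 + l\right) + \sqrt{2 + l}\right) = 3 - \left(-2 + l + \sqrt{2 + l}\right) = 5 - l - \sqrt{2 + l}$)
$J{\left(b,X \right)} = \frac{3}{10} + \frac{X}{20}$ ($J{\left(b,X \right)} = \frac{6 + X}{-3 + 23} = \frac{6 + X}{20} = \left(6 + X\right) \frac{1}{20} = \frac{3}{10} + \frac{X}{20}$)
$-4231 - J{\left(B,I{\left(0 \right)} \right)} = -4231 - \left(\frac{3}{10} + \frac{5 - 0 - \sqrt{2 + 0}}{20}\right) = -4231 - \left(\frac{3}{10} + \frac{5 + 0 - \sqrt{2}}{20}\right) = -4231 - \left(\frac{3}{10} + \frac{5 - \sqrt{2}}{20}\right) = -4231 - \left(\frac{3}{10} + \left(\frac{1}{4} - \frac{\sqrt{2}}{20}\right)\right) = -4231 - \left(\frac{11}{20} - \frac{\sqrt{2}}{20}\right) = - \frac{84631}{20} + \frac{\sqrt{2}}{20}$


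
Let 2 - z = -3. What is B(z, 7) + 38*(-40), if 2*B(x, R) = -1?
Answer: -3041/2 ≈ -1520.5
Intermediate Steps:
z = 5 (z = 2 - 1*(-3) = 2 + 3 = 5)
B(x, R) = -½ (B(x, R) = (½)*(-1) = -½)
B(z, 7) + 38*(-40) = -½ + 38*(-40) = -½ - 1520 = -3041/2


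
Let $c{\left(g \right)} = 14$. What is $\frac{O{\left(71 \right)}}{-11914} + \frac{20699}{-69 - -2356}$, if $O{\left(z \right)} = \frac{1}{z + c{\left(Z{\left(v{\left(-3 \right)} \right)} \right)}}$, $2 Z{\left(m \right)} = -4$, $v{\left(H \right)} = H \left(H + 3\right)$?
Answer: $\frac{20961668023}{2316022030} \approx 9.0507$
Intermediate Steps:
$v{\left(H \right)} = H \left(3 + H\right)$
$Z{\left(m \right)} = -2$ ($Z{\left(m \right)} = \frac{1}{2} \left(-4\right) = -2$)
$O{\left(z \right)} = \frac{1}{14 + z}$ ($O{\left(z \right)} = \frac{1}{z + 14} = \frac{1}{14 + z}$)
$\frac{O{\left(71 \right)}}{-11914} + \frac{20699}{-69 - -2356} = \frac{1}{\left(14 + 71\right) \left(-11914\right)} + \frac{20699}{-69 - -2356} = \frac{1}{85} \left(- \frac{1}{11914}\right) + \frac{20699}{-69 + 2356} = \frac{1}{85} \left(- \frac{1}{11914}\right) + \frac{20699}{2287} = - \frac{1}{1012690} + 20699 \cdot \frac{1}{2287} = - \frac{1}{1012690} + \frac{20699}{2287} = \frac{20961668023}{2316022030}$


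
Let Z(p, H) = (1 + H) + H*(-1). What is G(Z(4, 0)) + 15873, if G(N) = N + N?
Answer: 15875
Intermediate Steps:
Z(p, H) = 1 (Z(p, H) = (1 + H) - H = 1)
G(N) = 2*N
G(Z(4, 0)) + 15873 = 2*1 + 15873 = 2 + 15873 = 15875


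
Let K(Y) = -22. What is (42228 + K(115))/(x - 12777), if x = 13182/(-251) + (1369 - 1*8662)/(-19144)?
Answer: -202805907664/61645850553 ≈ -3.2899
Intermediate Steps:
x = -250525665/4805144 (x = 13182*(-1/251) + (1369 - 8662)*(-1/19144) = -13182/251 - 7293*(-1/19144) = -13182/251 + 7293/19144 = -250525665/4805144 ≈ -52.137)
(42228 + K(115))/(x - 12777) = (42228 - 22)/(-250525665/4805144 - 12777) = 42206/(-61645850553/4805144) = 42206*(-4805144/61645850553) = -202805907664/61645850553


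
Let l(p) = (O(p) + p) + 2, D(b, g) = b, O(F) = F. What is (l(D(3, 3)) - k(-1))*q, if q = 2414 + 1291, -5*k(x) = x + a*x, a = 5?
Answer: 25194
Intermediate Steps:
k(x) = -6*x/5 (k(x) = -(x + 5*x)/5 = -6*x/5)
l(p) = 2 + 2*p (l(p) = (p + p) + 2 = 2*p + 2 = 2 + 2*p)
q = 3705
(l(D(3, 3)) - k(-1))*q = ((2 + 2*3) - (-6)*(-1)/5)*3705 = ((2 + 6) - 1*6/5)*3705 = (8 - 6/5)*3705 = (34/5)*3705 = 25194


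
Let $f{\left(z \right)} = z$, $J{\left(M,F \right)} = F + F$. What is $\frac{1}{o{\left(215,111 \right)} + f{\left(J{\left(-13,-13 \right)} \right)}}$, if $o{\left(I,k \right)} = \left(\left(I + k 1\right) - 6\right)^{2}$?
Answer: $\frac{1}{102374} \approx 9.7681 \cdot 10^{-6}$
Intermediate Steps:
$o{\left(I,k \right)} = \left(-6 + I + k\right)^{2}$ ($o{\left(I,k \right)} = \left(\left(I + k\right) - 6\right)^{2} = \left(-6 + I + k\right)^{2}$)
$J{\left(M,F \right)} = 2 F$
$\frac{1}{o{\left(215,111 \right)} + f{\left(J{\left(-13,-13 \right)} \right)}} = \frac{1}{\left(-6 + 215 + 111\right)^{2} + 2 \left(-13\right)} = \frac{1}{320^{2} - 26} = \frac{1}{102400 - 26} = \frac{1}{102374}$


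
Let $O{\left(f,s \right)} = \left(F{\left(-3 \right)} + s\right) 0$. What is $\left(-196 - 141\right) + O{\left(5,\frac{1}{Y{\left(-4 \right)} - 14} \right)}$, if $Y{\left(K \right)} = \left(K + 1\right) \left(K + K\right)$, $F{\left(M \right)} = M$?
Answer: $-337$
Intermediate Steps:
$Y{\left(K \right)} = 2 K \left(1 + K\right)$ ($Y{\left(K \right)} = \left(1 + K\right) 2 K = 2 K \left(1 + K\right)$)
$O{\left(f,s \right)} = 0$ ($O{\left(f,s \right)} = \left(-3 + s\right) 0 = 0$)
$\left(-196 - 141\right) + O{\left(5,\frac{1}{Y{\left(-4 \right)} - 14} \right)} = \left(-196 - 141\right) + 0 = -337 + 0 = -337$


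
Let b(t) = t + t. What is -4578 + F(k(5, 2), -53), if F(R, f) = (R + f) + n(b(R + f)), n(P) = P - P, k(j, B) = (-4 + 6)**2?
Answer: -4627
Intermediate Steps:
k(j, B) = 4 (k(j, B) = 2**2 = 4)
b(t) = 2*t
n(P) = 0
F(R, f) = R + f (F(R, f) = (R + f) + 0 = R + f)
-4578 + F(k(5, 2), -53) = -4578 + (4 - 53) = -4578 - 49 = -4627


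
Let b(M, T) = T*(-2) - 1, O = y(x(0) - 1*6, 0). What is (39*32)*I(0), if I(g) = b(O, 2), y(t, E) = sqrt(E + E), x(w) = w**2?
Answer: -6240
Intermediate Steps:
y(t, E) = sqrt(2)*sqrt(E) (y(t, E) = sqrt(2*E) = sqrt(2)*sqrt(E))
O = 0 (O = sqrt(2)*sqrt(0) = sqrt(2)*0 = 0)
b(M, T) = -1 - 2*T (b(M, T) = -2*T - 1 = -1 - 2*T)
I(g) = -5 (I(g) = -1 - 2*2 = -1 - 4 = -5)
(39*32)*I(0) = (39*32)*(-5) = 1248*(-5) = -6240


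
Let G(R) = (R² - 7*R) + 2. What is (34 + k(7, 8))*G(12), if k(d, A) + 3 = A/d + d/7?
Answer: 14384/7 ≈ 2054.9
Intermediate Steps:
k(d, A) = -3 + d/7 + A/d (k(d, A) = -3 + (A/d + d/7) = -3 + (d/7 + A/d) = -3 + d/7 + A/d)
G(R) = 2 + R² - 7*R
(34 + k(7, 8))*G(12) = (34 + (-3 + (⅐)*7 + 8/7))*(2 + 12² - 7*12) = (34 + (-3 + 1 + 8*(⅐)))*(2 + 144 - 84) = (34 + (-3 + 1 + 8/7))*62 = (34 - 6/7)*62 = (232/7)*62 = 14384/7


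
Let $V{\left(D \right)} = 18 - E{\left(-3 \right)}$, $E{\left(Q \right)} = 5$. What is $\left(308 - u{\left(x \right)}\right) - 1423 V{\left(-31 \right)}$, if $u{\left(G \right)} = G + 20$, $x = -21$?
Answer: $-18190$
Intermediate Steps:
$V{\left(D \right)} = 13$ ($V{\left(D \right)} = 18 - 5 = 13$)
$u{\left(G \right)} = 20 + G$
$\left(308 - u{\left(x \right)}\right) - 1423 V{\left(-31 \right)} = \left(308 - \left(20 - 21\right)\right) - 18499 = \left(308 - -1\right) - 18499 = \left(308 + 1\right) - 18499 = 309 - 18499 = -18190$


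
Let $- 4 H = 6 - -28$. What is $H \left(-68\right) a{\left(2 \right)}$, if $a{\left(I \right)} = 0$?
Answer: $0$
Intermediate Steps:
$H = - \frac{17}{2}$ ($H = - \frac{6 - -28}{4} = - \frac{6 + 28}{4} = \left(- \frac{1}{4}\right) 34 = - \frac{17}{2} \approx -8.5$)
$H \left(-68\right) a{\left(2 \right)} = \left(- \frac{17}{2}\right) \left(-68\right) 0 = 578 \cdot 0 = 0$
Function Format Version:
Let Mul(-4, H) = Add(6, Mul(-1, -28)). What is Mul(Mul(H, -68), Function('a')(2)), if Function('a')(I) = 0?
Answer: 0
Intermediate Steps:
H = Rational(-17, 2) (H = Mul(Rational(-1, 4), Add(6, Mul(-1, -28))) = Mul(Rational(-1, 4), Add(6, 28)) = Mul(Rational(-1, 4), 34) = Rational(-17, 2) ≈ -8.5000)
Mul(Mul(H, -68), Function('a')(2)) = Mul(Mul(Rational(-17, 2), -68), 0) = Mul(578, 0) = 0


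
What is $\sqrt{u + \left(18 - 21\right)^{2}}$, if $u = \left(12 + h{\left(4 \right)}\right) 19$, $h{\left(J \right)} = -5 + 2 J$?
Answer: $7 \sqrt{6} \approx 17.146$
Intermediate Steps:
$u = 285$ ($u = \left(12 + \left(-5 + 2 \cdot 4\right)\right) 19 = \left(12 + \left(-5 + 8\right)\right) 19 = \left(12 + 3\right) 19 = 15 \cdot 19 = 285$)
$\sqrt{u + \left(18 - 21\right)^{2}} = \sqrt{285 + \left(18 - 21\right)^{2}} = \sqrt{285 + \left(-3\right)^{2}} = \sqrt{285 + 9} = \sqrt{294} = 7 \sqrt{6}$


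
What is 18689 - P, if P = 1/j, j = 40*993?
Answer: 742327079/39720 ≈ 18689.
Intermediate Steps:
j = 39720
P = 1/39720 ≈ 2.5176e-5
18689 - P = 18689 - 1*1/39720 = 18689 - 1/39720 = 742327079/39720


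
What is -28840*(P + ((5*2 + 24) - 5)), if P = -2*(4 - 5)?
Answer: -894040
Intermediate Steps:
P = 2 (P = -2*(-1) = 2)
-28840*(P + ((5*2 + 24) - 5)) = -28840*(2 + ((5*2 + 24) - 5)) = -28840*(2 + ((10 + 24) - 5)) = -28840*(2 + (34 - 5)) = -28840*(2 + 29) = -28840*31 = -894040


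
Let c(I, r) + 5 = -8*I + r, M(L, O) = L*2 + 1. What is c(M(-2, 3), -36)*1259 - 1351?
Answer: -22754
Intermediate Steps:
M(L, O) = 1 + 2*L (M(L, O) = 2*L + 1 = 1 + 2*L)
c(I, r) = -5 + r - 8*I (c(I, r) = -5 + (-8*I + r) = -5 + (r - 8*I) = -5 + r - 8*I)
c(M(-2, 3), -36)*1259 - 1351 = (-5 - 36 - 8*(1 + 2*(-2)))*1259 - 1351 = (-5 - 36 - 8*(1 - 4))*1259 - 1351 = (-5 - 36 - 8*(-3))*1259 - 1351 = (-5 - 36 + 24)*1259 - 1351 = -17*1259 - 1351 = -21403 - 1351 = -22754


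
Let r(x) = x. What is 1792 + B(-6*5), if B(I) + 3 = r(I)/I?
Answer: 1790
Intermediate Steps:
B(I) = -2 (B(I) = -3 + I/I = -3 + 1 = -2)
1792 + B(-6*5) = 1792 - 2 = 1790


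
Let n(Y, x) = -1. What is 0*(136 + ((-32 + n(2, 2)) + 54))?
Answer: 0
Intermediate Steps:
0*(136 + ((-32 + n(2, 2)) + 54)) = 0*(136 + ((-32 - 1) + 54)) = 0*(136 + (-33 + 54)) = 0*(136 + 21) = 0*157 = 0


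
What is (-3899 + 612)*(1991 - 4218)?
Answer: 7320149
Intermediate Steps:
(-3899 + 612)*(1991 - 4218) = -3287*(-2227) = 7320149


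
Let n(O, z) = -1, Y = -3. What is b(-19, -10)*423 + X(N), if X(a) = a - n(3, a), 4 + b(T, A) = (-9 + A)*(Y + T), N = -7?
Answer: 175116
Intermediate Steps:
b(T, A) = -4 + (-9 + A)*(-3 + T)
X(a) = 1 + a (X(a) = a - 1*(-1) = a + 1 = 1 + a)
b(-19, -10)*423 + X(N) = (23 - 9*(-19) - 3*(-10) - 10*(-19))*423 + (1 - 7) = (23 + 171 + 30 + 190)*423 - 6 = 414*423 - 6 = 175122 - 6 = 175116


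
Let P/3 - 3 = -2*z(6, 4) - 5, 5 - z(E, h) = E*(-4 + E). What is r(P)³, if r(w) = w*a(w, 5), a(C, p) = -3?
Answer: -1259712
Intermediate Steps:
z(E, h) = 5 - E*(-4 + E)
P = 36 (P = 9 + 3*(-2*(5 - 1*6² + 4*6) - 5) = 9 + 3*(-2*(5 - 1*36 + 24) - 5) = 9 + 3*(-2*(5 - 36 + 24) - 5) = 9 + 3*(-2*(-7) - 5) = 9 + 3*(14 - 5) = 9 + 3*9 = 9 + 27 = 36)
r(w) = -3*w (r(w) = w*(-3) = -3*w)
r(P)³ = (-3*36)³ = (-108)³ = -1259712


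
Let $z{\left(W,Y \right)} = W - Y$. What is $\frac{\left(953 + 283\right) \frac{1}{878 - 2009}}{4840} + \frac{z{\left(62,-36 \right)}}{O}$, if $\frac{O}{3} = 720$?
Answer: $\frac{2224109}{49266360} \approx 0.045145$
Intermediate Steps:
$O = 2160$ ($O = 3 \cdot 720 = 2160$)
$\frac{\left(953 + 283\right) \frac{1}{878 - 2009}}{4840} + \frac{z{\left(62,-36 \right)}}{O} = \frac{\left(953 + 283\right) \frac{1}{878 - 2009}}{4840} + \frac{62 - -36}{2160} = \frac{1236}{-1131} \cdot \frac{1}{4840} + \left(62 + 36\right) \frac{1}{2160} = 1236 \left(- \frac{1}{1131}\right) \frac{1}{4840} + 98 \cdot \frac{1}{2160} = \left(- \frac{412}{377}\right) \frac{1}{4840} + \frac{49}{1080} = - \frac{103}{456170} + \frac{49}{1080} = \frac{2224109}{49266360}$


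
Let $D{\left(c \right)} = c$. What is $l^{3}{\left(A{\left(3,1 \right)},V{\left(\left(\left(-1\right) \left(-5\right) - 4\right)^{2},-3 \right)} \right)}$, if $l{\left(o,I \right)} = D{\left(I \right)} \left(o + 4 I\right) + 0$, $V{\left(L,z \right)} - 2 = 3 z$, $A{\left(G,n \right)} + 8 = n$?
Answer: $14706125$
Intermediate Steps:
$A{\left(G,n \right)} = -8 + n$
$V{\left(L,z \right)} = 2 + 3 z$
$l{\left(o,I \right)} = I \left(o + 4 I\right)$ ($l{\left(o,I \right)} = I \left(o + 4 I\right) + 0 = I \left(o + 4 I\right)$)
$l^{3}{\left(A{\left(3,1 \right)},V{\left(\left(\left(-1\right) \left(-5\right) - 4\right)^{2},-3 \right)} \right)} = \left(\left(2 + 3 \left(-3\right)\right) \left(\left(-8 + 1\right) + 4 \left(2 + 3 \left(-3\right)\right)\right)\right)^{3} = \left(\left(2 - 9\right) \left(-7 + 4 \left(2 - 9\right)\right)\right)^{3} = \left(- 7 \left(-7 + 4 \left(-7\right)\right)\right)^{3} = \left(- 7 \left(-7 - 28\right)\right)^{3} = \left(\left(-7\right) \left(-35\right)\right)^{3} = 245^{3} = 14706125$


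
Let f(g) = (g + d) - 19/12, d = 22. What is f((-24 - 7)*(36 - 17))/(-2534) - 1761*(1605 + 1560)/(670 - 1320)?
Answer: 16948539947/1976520 ≈ 8574.9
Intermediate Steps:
f(g) = 245/12 + g (f(g) = (g + 22) - 19/12 = (22 + g) - 19*1/12 = (22 + g) - 19/12 = 245/12 + g)
f((-24 - 7)*(36 - 17))/(-2534) - 1761*(1605 + 1560)/(670 - 1320) = (245/12 + (-24 - 7)*(36 - 17))/(-2534) - 1761*(1605 + 1560)/(670 - 1320) = (245/12 - 31*19)*(-1/2534) - 1761/((-650/3165)) = (245/12 - 589)*(-1/2534) - 1761/((-650*1/3165)) = -6823/12*(-1/2534) - 1761/(-130/633) = 6823/30408 - 1761*(-633/130) = 6823/30408 + 1114713/130 = 16948539947/1976520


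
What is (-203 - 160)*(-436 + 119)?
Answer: 115071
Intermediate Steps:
(-203 - 160)*(-436 + 119) = -363*(-317) = 115071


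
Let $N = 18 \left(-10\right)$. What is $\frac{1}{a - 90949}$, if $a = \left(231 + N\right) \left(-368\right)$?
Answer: $- \frac{1}{109717} \approx -9.1144 \cdot 10^{-6}$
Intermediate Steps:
$N = -180$
$a = -18768$ ($a = \left(231 - 180\right) \left(-368\right) = 51 \left(-368\right) = -18768$)
$\frac{1}{a - 90949} = \frac{1}{-18768 - 90949} = \frac{1}{-109717} = - \frac{1}{109717}$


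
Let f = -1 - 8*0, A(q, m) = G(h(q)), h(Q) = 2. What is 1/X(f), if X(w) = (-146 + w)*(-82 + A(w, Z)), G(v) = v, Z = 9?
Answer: 1/11760 ≈ 8.5034e-5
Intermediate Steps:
A(q, m) = 2
f = -1 (f = -1 + 0 = -1)
X(w) = 11680 - 80*w (X(w) = (-146 + w)*(-82 + 2) = (-146 + w)*(-80) = 11680 - 80*w)
1/X(f) = 1/(11680 - 80*(-1)) = 1/(11680 + 80) = 1/11760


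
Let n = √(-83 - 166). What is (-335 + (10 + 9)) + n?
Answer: -316 + I*√249 ≈ -316.0 + 15.78*I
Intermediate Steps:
n = I*√249 (n = √(-249) = I*√249 ≈ 15.78*I)
(-335 + (10 + 9)) + n = (-335 + (10 + 9)) + I*√249 = (-335 + 19) + I*√249 = -316 + I*√249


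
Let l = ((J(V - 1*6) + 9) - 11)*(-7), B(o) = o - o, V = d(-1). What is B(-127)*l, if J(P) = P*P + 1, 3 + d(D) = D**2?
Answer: 0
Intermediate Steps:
d(D) = -3 + D**2
V = -2 (V = -3 + (-1)**2 = -3 + 1 = -2)
J(P) = 1 + P**2 (J(P) = P**2 + 1 = 1 + P**2)
B(o) = 0
l = -441 (l = (((1 + (-2 - 1*6)**2) + 9) - 11)*(-7) = (((1 + (-2 - 6)**2) + 9) - 11)*(-7) = (((1 + (-8)**2) + 9) - 11)*(-7) = (((1 + 64) + 9) - 11)*(-7) = ((65 + 9) - 11)*(-7) = (74 - 11)*(-7) = 63*(-7) = -441)
B(-127)*l = 0*(-441) = 0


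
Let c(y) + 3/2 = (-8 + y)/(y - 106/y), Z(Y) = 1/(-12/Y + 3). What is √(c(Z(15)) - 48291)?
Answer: I*√31653896895510/25602 ≈ 219.76*I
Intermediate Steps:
Z(Y) = 1/(3 - 12/Y)
c(y) = -3/2 + (-8 + y)/(y - 106/y)
√(c(Z(15)) - 48291) = √((318 - ((⅓)*15/(-4 + 15))² - 16*15/(3*(-4 + 15)))/(2*(-106 + ((⅓)*15/(-4 + 15))²)) - 48291) = √((318 - ((⅓)*15/11)² - 16*15/(3*11))/(2*(-106 + ((⅓)*15/11)²)) - 48291) = √((318 - ((⅓)*15*(1/11))² - 16*15/(3*11))/(2*(-106 + ((⅓)*15*(1/11))²)) - 48291) = √((318 - (5/11)² - 16*5/11)/(2*(-106 + (5/11)²)) - 48291) = √((318 - 1*25/121 - 80/11)/(2*(-106 + 25/121)) - 48291) = √((318 - 25/121 - 80/11)/(2*(-12801/121)) - 48291) = √((½)*(-121/12801)*(37573/121) - 48291) = √(-37573/25602 - 48291) = √(-1236383755/25602) = I*√31653896895510/25602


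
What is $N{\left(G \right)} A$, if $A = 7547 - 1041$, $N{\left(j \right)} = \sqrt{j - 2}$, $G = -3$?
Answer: $6506 i \sqrt{5} \approx 14548.0 i$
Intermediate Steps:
$N{\left(j \right)} = \sqrt{-2 + j}$
$A = 6506$ ($A = 7547 - 1041 = 6506$)
$N{\left(G \right)} A = \sqrt{-2 - 3} \cdot 6506 = \sqrt{-5} \cdot 6506 = i \sqrt{5} \cdot 6506 = 6506 i \sqrt{5}$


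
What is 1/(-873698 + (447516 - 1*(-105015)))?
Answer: -1/321167 ≈ -3.1136e-6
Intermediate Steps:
1/(-873698 + (447516 - 1*(-105015))) = 1/(-873698 + (447516 + 105015)) = 1/(-873698 + 552531) = 1/(-321167) = -1/321167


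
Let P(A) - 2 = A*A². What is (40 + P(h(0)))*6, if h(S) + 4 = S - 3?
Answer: -1806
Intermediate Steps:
h(S) = -7 + S (h(S) = -4 + (S - 3) = -4 + (-3 + S) = -7 + S)
P(A) = 2 + A³ (P(A) = 2 + A*A² = 2 + A³)
(40 + P(h(0)))*6 = (40 + (2 + (-7 + 0)³))*6 = (40 + (2 + (-7)³))*6 = (40 + (2 - 343))*6 = (40 - 341)*6 = -301*6 = -1806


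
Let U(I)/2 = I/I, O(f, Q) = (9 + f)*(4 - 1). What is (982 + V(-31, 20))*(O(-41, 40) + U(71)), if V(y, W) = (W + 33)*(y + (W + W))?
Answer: -137146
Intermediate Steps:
O(f, Q) = 27 + 3*f (O(f, Q) = (9 + f)*3 = 27 + 3*f)
V(y, W) = (33 + W)*(y + 2*W)
U(I) = 2 (U(I) = 2*(I/I) = 2*1 = 2)
(982 + V(-31, 20))*(O(-41, 40) + U(71)) = (982 + (2*20**2 + 33*(-31) + 66*20 + 20*(-31)))*((27 + 3*(-41)) + 2) = (982 + (2*400 - 1023 + 1320 - 620))*((27 - 123) + 2) = (982 + (800 - 1023 + 1320 - 620))*(-96 + 2) = (982 + 477)*(-94) = 1459*(-94) = -137146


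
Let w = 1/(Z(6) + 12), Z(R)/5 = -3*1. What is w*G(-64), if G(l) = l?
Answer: 64/3 ≈ 21.333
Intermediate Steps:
Z(R) = -15 (Z(R) = 5*(-3*1) = 5*(-3) = -15)
w = -⅓ (w = 1/(-15 + 12) = 1/(-3) = -⅓ ≈ -0.33333)
w*G(-64) = -⅓*(-64) = 64/3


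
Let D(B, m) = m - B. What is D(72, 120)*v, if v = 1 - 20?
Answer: -912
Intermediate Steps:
v = -19
D(72, 120)*v = (120 - 1*72)*(-19) = (120 - 72)*(-19) = 48*(-19) = -912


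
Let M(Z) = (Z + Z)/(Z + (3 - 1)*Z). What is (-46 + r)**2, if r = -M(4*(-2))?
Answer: 19600/9 ≈ 2177.8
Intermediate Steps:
M(Z) = 2/3 (M(Z) = (2*Z)/(Z + 2*Z) = (2*Z)/((3*Z)) = (2*Z)*(1/(3*Z)) = 2/3)
r = -2/3 (r = -1*2/3 = -2/3 ≈ -0.66667)
(-46 + r)**2 = (-46 - 2/3)**2 = (-140/3)**2 = 19600/9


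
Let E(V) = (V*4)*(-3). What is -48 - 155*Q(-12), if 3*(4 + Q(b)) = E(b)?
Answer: -6868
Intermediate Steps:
E(V) = -12*V (E(V) = (4*V)*(-3) = -12*V)
Q(b) = -4 - 4*b (Q(b) = -4 + (-12*b)/3 = -4 - 4*b)
-48 - 155*Q(-12) = -48 - 155*(-4 - 4*(-12)) = -48 - 155*(-4 + 48) = -48 - 155*44 = -48 - 6820 = -6868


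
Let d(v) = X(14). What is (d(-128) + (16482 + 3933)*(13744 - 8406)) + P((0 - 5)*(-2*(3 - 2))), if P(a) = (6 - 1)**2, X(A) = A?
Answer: 108975309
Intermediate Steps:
d(v) = 14
P(a) = 25 (P(a) = 5**2 = 25)
(d(-128) + (16482 + 3933)*(13744 - 8406)) + P((0 - 5)*(-2*(3 - 2))) = (14 + (16482 + 3933)*(13744 - 8406)) + 25 = (14 + 20415*5338) + 25 = (14 + 108975270) + 25 = 108975284 + 25 = 108975309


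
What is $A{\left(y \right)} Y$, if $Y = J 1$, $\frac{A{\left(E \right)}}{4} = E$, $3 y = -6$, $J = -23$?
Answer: $184$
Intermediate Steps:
$y = -2$ ($y = \frac{1}{3} \left(-6\right) = -2$)
$A{\left(E \right)} = 4 E$
$Y = -23$ ($Y = \left(-23\right) 1 = -23$)
$A{\left(y \right)} Y = 4 \left(-2\right) \left(-23\right) = \left(-8\right) \left(-23\right) = 184$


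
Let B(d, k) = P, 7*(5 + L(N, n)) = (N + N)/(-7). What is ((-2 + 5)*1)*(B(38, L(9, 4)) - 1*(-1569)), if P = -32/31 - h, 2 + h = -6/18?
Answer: 146038/31 ≈ 4710.9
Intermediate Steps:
h = -7/3 (h = -2 - 6/18 = -2 - 6*1/18 = -2 - 1/3 = -7/3 ≈ -2.3333)
L(N, n) = -5 - 2*N/49 (L(N, n) = -5 + ((N + N)/(-7))/7 = -5 + ((2*N)*(-1/7))/7 = -5 + (-2*N/7)/7 = -5 - 2*N/49)
P = 121/93 (P = -32/31 - 1*(-7/3) = -32*1/31 + 7/3 = -32/31 + 7/3 = 121/93 ≈ 1.3011)
B(d, k) = 121/93
((-2 + 5)*1)*(B(38, L(9, 4)) - 1*(-1569)) = ((-2 + 5)*1)*(121/93 - 1*(-1569)) = (3*1)*(121/93 + 1569) = 3*(146038/93) = 146038/31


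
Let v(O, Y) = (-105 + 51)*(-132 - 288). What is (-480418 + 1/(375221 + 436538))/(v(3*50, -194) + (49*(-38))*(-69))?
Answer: -129994545087/40901288974 ≈ -3.1782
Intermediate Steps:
v(O, Y) = 22680 (v(O, Y) = -54*(-420) = 22680)
(-480418 + 1/(375221 + 436538))/(v(3*50, -194) + (49*(-38))*(-69)) = (-480418 + 1/(375221 + 436538))/(22680 + (49*(-38))*(-69)) = (-480418 + 1/811759)/(22680 - 1862*(-69)) = (-480418 + 1/811759)/(22680 + 128478) = -389983635261/811759/151158 = -389983635261/811759*1/151158 = -129994545087/40901288974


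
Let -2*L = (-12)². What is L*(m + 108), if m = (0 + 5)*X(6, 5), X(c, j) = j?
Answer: -9576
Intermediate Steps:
L = -72 (L = -½*(-12)² = -½*144 = -72)
m = 25 (m = (0 + 5)*5 = 5*5 = 25)
L*(m + 108) = -72*(25 + 108) = -72*133 = -9576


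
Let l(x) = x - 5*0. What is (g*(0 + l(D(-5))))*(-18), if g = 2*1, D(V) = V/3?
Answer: 60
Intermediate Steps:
D(V) = V/3 (D(V) = V*(⅓) = V/3)
l(x) = x (l(x) = x + 0 = x)
g = 2
(g*(0 + l(D(-5))))*(-18) = (2*(0 + (⅓)*(-5)))*(-18) = (2*(0 - 5/3))*(-18) = (2*(-5/3))*(-18) = -10/3*(-18) = 60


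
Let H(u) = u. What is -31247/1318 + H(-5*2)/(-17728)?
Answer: -138483409/5841376 ≈ -23.707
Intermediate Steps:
-31247/1318 + H(-5*2)/(-17728) = -31247/1318 - 5*2/(-17728) = -31247*1/1318 - 10*(-1/17728) = -31247/1318 + 5/8864 = -138483409/5841376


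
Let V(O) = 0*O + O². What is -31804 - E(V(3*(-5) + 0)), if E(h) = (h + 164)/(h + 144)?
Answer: -11736065/369 ≈ -31805.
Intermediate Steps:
V(O) = O² (V(O) = 0 + O² = O²)
E(h) = (164 + h)/(144 + h)
-31804 - E(V(3*(-5) + 0)) = -31804 - (164 + (3*(-5) + 0)²)/(144 + (3*(-5) + 0)²) = -31804 - (164 + (-15 + 0)²)/(144 + (-15 + 0)²) = -31804 - (164 + (-15)²)/(144 + (-15)²) = -31804 - (164 + 225)/(144 + 225) = -31804 - 389/369 = -11736065/369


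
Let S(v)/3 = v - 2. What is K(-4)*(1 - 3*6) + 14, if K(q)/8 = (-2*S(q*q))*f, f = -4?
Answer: -45682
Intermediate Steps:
S(v) = -6 + 3*v (S(v) = 3*(v - 2) = 3*(-2 + v) = -6 + 3*v)
K(q) = -384 + 192*q² (K(q) = 8*(-2*(-6 + 3*(q*q))*(-4)) = 8*(-2*(-6 + 3*q²)*(-4)) = 8*((12 - 6*q²)*(-4)) = 8*(-48 + 24*q²) = -384 + 192*q²)
K(-4)*(1 - 3*6) + 14 = (-384 + 192*(-4)²)*(1 - 3*6) + 14 = (-384 + 192*16)*(1 - 18) + 14 = (-384 + 3072)*(-17) + 14 = 2688*(-17) + 14 = -45696 + 14 = -45682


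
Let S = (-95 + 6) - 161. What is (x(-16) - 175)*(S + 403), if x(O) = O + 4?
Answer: -28611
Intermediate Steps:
S = -250 (S = -89 - 161 = -250)
x(O) = 4 + O
(x(-16) - 175)*(S + 403) = ((4 - 16) - 175)*(-250 + 403) = (-12 - 175)*153 = -187*153 = -28611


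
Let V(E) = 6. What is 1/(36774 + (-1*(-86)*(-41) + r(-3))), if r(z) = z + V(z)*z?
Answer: 1/33227 ≈ 3.0096e-5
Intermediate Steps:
r(z) = 7*z (r(z) = z + 6*z = 7*z)
1/(36774 + (-1*(-86)*(-41) + r(-3))) = 1/(36774 + (-1*(-86)*(-41) + 7*(-3))) = 1/(36774 + (86*(-41) - 21)) = 1/(36774 + (-3526 - 21)) = 1/(36774 - 3547) = 1/33227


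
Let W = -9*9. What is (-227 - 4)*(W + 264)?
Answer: -42273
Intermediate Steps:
W = -81
(-227 - 4)*(W + 264) = (-227 - 4)*(-81 + 264) = -231*183 = -42273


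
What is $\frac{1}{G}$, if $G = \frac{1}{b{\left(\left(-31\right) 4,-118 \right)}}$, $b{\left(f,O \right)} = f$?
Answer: $-124$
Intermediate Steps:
$G = - \frac{1}{124}$ ($G = \frac{1}{\left(-31\right) 4} = \frac{1}{-124} = - \frac{1}{124} \approx -0.0080645$)
$\frac{1}{G} = \frac{1}{- \frac{1}{124}} = -124$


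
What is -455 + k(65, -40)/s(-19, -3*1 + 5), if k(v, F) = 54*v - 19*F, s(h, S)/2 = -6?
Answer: -4865/6 ≈ -810.83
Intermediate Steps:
s(h, S) = -12 (s(h, S) = 2*(-6) = -12)
k(v, F) = -19*F + 54*v
-455 + k(65, -40)/s(-19, -3*1 + 5) = -455 + (-19*(-40) + 54*65)/(-12) = -455 + (760 + 3510)*(-1/12) = -455 + 4270*(-1/12) = -455 - 2135/6 = -4865/6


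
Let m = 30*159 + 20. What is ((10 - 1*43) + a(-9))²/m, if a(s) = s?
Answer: 882/2395 ≈ 0.36827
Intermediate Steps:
m = 4790 (m = 4770 + 20 = 4790)
((10 - 1*43) + a(-9))²/m = ((10 - 1*43) - 9)²/4790 = ((10 - 43) - 9)²*(1/4790) = (-33 - 9)²*(1/4790) = (-42)²*(1/4790) = 1764*(1/4790) = 882/2395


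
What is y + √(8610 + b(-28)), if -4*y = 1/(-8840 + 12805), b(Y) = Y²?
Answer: -1/15860 + √9394 ≈ 96.923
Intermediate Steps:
y = -1/15860 (y = -1/(4*(-8840 + 12805)) = -¼/3965 = -¼*1/3965 = -1/15860 ≈ -6.3052e-5)
y + √(8610 + b(-28)) = -1/15860 + √(8610 + (-28)²) = -1/15860 + √(8610 + 784) = -1/15860 + √9394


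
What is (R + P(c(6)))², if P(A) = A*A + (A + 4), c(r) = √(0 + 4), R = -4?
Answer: 36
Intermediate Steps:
c(r) = 2 (c(r) = √4 = 2)
P(A) = 4 + A + A² (P(A) = A² + (4 + A) = 4 + A + A²)
(R + P(c(6)))² = (-4 + (4 + 2 + 2²))² = (-4 + (4 + 2 + 4))² = (-4 + 10)² = 6² = 36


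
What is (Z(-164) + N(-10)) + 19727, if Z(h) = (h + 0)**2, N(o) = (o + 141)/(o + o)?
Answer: 932329/20 ≈ 46616.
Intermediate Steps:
N(o) = (141 + o)/(2*o) (N(o) = (141 + o)/((2*o)) = (141 + o)*(1/(2*o)) = (141 + o)/(2*o))
Z(h) = h**2
(Z(-164) + N(-10)) + 19727 = ((-164)**2 + (1/2)*(141 - 10)/(-10)) + 19727 = (26896 + (1/2)*(-1/10)*131) + 19727 = (26896 - 131/20) + 19727 = 537789/20 + 19727 = 932329/20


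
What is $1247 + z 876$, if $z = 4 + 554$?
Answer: $490055$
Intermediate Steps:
$z = 558$
$1247 + z 876 = 1247 + 558 \cdot 876 = 1247 + 488808 = 490055$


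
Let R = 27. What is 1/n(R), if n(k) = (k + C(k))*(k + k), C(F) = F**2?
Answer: 1/40824 ≈ 2.4495e-5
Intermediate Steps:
n(k) = 2*k*(k + k**2) (n(k) = (k + k**2)*(k + k) = (k + k**2)*(2*k) = 2*k*(k + k**2))
1/n(R) = 1/(2*27**2*(1 + 27)) = 1/(2*729*28) = 1/40824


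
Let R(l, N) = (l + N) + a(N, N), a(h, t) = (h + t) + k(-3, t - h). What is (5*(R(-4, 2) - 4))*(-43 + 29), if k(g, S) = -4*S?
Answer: 140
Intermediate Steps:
a(h, t) = -3*t + 5*h (a(h, t) = (h + t) - 4*(t - h) = (h + t) + (-4*t + 4*h) = -3*t + 5*h)
R(l, N) = l + 3*N (R(l, N) = (l + N) + (-3*N + 5*N) = (N + l) + 2*N = l + 3*N)
(5*(R(-4, 2) - 4))*(-43 + 29) = (5*((-4 + 3*2) - 4))*(-43 + 29) = (5*((-4 + 6) - 4))*(-14) = (5*(2 - 4))*(-14) = (5*(-2))*(-14) = -10*(-14) = 140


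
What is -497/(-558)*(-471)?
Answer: -78029/186 ≈ -419.51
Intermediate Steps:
-497/(-558)*(-471) = -497*(-1/558)*(-471) = (497/558)*(-471) = -78029/186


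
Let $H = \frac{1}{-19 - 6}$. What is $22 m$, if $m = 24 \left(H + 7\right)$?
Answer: $\frac{91872}{25} \approx 3674.9$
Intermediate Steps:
$H = - \frac{1}{25}$ ($H = \frac{1}{-25} = - \frac{1}{25} \approx -0.04$)
$m = \frac{4176}{25}$ ($m = 24 \left(- \frac{1}{25} + 7\right) = 24 \cdot \frac{174}{25} = \frac{4176}{25} \approx 167.04$)
$22 m = 22 \cdot \frac{4176}{25} = \frac{91872}{25}$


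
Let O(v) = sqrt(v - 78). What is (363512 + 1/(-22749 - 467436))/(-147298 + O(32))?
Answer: -13123377565674631/5317698653078625 - 178188129719*I*sqrt(46)/10635397306157250 ≈ -2.4679 - 0.00011363*I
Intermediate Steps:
O(v) = sqrt(-78 + v)
(363512 + 1/(-22749 - 467436))/(-147298 + O(32)) = (363512 + 1/(-22749 - 467436))/(-147298 + sqrt(-78 + 32)) = (363512 + 1/(-490185))/(-147298 + sqrt(-46)) = (363512 - 1/490185)/(-147298 + I*sqrt(46)) = 178188129719/(490185*(-147298 + I*sqrt(46)))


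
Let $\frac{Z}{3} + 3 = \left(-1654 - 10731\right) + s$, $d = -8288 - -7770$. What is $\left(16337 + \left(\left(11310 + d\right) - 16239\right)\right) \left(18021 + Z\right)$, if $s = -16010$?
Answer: $-731513970$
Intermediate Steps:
$d = -518$ ($d = -8288 + 7770 = -518$)
$Z = -85194$ ($Z = -9 + 3 \left(\left(-1654 - 10731\right) - 16010\right) = -9 + 3 \left(-12385 - 16010\right) = -9 + 3 \left(-28395\right) = -9 - 85185 = -85194$)
$\left(16337 + \left(\left(11310 + d\right) - 16239\right)\right) \left(18021 + Z\right) = \left(16337 + \left(\left(11310 - 518\right) - 16239\right)\right) \left(18021 - 85194\right) = \left(16337 + \left(10792 - 16239\right)\right) \left(-67173\right) = \left(16337 - 5447\right) \left(-67173\right) = 10890 \left(-67173\right) = -731513970$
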